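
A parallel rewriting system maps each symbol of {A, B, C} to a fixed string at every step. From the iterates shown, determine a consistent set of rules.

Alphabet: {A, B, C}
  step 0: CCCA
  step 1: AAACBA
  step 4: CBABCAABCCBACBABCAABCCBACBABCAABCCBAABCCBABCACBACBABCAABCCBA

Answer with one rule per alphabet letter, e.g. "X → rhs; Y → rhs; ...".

  step 0 ⇒ step 1: CCCA ⇒ A·A·A·CBA
    A ↦ CBA
    C ↦ A
    B ↦ BC  (constrained at step 1)

A->CBA, B->BC, C->A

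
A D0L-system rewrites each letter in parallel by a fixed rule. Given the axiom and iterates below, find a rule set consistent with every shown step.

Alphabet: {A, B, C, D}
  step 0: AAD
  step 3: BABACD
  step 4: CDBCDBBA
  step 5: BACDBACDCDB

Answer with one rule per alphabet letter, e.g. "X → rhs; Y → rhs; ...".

A->B, B->CD, C->B, D->A

  step 4 ⇒ step 5: CDBCDBBA ⇒ B·A·CD·B·A·CD·CD·B
    A ↦ B
    B ↦ CD
    C ↦ B
    D ↦ A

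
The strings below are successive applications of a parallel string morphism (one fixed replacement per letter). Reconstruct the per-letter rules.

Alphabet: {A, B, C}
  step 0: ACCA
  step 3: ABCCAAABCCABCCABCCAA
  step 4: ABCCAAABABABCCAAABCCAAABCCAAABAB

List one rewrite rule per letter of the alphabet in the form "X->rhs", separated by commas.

A->AB, B->CC, C->A

  step 3 ⇒ step 4: ABCCAAABCCABCCABCCAA ⇒ AB·CC·A·A·AB·AB·AB·CC·A·A·AB·CC·A·A·AB·CC·A·A·AB·AB
    A ↦ AB
    B ↦ CC
    C ↦ A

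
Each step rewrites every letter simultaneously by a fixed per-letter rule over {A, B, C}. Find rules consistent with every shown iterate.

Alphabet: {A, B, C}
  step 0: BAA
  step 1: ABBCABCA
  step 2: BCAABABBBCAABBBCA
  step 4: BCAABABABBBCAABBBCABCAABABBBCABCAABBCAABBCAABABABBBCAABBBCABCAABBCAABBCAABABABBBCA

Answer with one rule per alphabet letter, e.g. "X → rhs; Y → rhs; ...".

A->BCA, B->AB, C->B

  step 1 ⇒ step 2: ABBCABCA ⇒ BCA·AB·AB·B·BCA·AB·B·BCA
    A ↦ BCA
    B ↦ AB
    C ↦ B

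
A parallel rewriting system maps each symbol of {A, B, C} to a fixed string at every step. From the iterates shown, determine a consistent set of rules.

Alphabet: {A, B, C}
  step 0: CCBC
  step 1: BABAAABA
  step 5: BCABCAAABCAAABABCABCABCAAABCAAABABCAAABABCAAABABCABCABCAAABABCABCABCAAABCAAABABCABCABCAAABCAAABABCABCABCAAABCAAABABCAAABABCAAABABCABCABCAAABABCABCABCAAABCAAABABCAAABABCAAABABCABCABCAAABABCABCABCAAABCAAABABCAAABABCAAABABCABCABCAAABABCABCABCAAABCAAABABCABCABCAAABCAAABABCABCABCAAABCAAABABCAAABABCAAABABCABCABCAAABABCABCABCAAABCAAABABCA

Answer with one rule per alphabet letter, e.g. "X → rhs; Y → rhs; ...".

  step 0 ⇒ step 1: CCBC ⇒ BA·BA·AA·BA
    B ↦ AA
    C ↦ BA
    A ↦ BCA  (constrained at step 1)

A->BCA, B->AA, C->BA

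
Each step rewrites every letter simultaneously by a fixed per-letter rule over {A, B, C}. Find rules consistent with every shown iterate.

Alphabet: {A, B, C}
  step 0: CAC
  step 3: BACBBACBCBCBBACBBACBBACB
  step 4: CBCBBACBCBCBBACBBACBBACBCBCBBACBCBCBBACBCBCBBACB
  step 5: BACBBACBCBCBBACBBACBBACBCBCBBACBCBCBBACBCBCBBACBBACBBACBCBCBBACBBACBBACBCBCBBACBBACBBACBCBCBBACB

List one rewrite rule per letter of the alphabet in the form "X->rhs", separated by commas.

A->CB, B->CB, C->BA

  step 4 ⇒ step 5: CBCBBACBCBCBBACBBACBBACBCBCBBACBCBCBBACBCBCBBACB ⇒ BA·CB·BA·CB·CB·CB·BA·CB·BA·CB·BA·CB·CB·CB·BA·CB·CB·CB·BA·CB·CB·CB·BA·CB·BA·CB·BA·CB·CB·CB·BA·CB·BA·CB·BA·CB·CB·CB·BA·CB·BA·CB·BA·CB·CB·CB·BA·CB
    A ↦ CB
    B ↦ CB
    C ↦ BA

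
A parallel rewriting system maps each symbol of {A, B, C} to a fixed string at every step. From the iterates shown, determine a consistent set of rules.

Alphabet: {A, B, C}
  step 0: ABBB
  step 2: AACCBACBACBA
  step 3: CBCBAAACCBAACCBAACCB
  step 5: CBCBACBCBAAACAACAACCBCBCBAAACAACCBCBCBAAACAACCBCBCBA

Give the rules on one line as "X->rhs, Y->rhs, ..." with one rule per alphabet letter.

  step 2 ⇒ step 3: AACCBACBACBA ⇒ CB·CB·A·A·AC·CB·A·AC·CB·A·AC·CB
    A ↦ CB
    B ↦ AC
    C ↦ A

A->CB, B->AC, C->A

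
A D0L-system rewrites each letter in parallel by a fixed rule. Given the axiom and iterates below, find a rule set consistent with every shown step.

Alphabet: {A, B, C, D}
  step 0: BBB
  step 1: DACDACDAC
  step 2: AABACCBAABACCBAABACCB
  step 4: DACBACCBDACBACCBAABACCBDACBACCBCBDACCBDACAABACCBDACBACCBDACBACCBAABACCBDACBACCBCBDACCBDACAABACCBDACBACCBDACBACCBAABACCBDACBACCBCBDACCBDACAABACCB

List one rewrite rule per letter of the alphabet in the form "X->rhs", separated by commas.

  step 1 ⇒ step 2: DACDACDAC ⇒ AA·BAC·CB·AA·BAC·CB·AA·BAC·CB
    A ↦ BAC
    C ↦ CB
    D ↦ AA
  step 0 ⇒ step 1: BBB ⇒ DAC·DAC·DAC
    B ↦ DAC

A->BAC, B->DAC, C->CB, D->AA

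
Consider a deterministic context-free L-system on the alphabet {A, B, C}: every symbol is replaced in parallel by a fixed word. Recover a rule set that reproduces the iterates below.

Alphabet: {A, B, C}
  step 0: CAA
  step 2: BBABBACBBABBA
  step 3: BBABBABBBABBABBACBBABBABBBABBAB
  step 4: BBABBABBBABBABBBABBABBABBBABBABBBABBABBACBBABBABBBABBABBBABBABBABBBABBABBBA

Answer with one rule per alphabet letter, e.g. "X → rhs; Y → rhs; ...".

  step 3 ⇒ step 4: BBABBABBBABBABBACBBABBABBBABBAB ⇒ BBA·BBA·B·BBA·BBA·B·BBA·BBA·BBA·B·BBA·BBA·B·BBA·BBA·B·BAC·BBA·BBA·B·BBA·BBA·B·BBA·BBA·BBA·B·BBA·BBA·B·BBA
    A ↦ B
    B ↦ BBA
    C ↦ BAC

A->B, B->BBA, C->BAC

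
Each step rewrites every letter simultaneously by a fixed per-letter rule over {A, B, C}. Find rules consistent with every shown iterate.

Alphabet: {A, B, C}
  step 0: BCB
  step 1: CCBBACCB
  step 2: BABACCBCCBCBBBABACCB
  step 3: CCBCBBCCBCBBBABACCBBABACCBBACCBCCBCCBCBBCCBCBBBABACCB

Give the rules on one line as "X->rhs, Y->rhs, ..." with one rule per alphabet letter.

  step 2 ⇒ step 3: BABACCBCCBCBBBABACCB ⇒ CCB·CBB·CCB·CBB·BA·BA·CCB·BA·BA·CCB·BA·CCB·CCB·CCB·CBB·CCB·CBB·BA·BA·CCB
    A ↦ CBB
    B ↦ CCB
    C ↦ BA

A->CBB, B->CCB, C->BA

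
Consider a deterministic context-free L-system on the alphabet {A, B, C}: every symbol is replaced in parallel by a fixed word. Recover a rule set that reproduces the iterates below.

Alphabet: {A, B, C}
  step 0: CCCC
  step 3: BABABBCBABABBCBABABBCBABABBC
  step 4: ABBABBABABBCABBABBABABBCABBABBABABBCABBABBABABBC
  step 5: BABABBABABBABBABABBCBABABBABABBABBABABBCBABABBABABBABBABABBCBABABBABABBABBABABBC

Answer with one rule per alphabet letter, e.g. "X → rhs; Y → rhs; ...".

  step 4 ⇒ step 5: ABBABBABABBCABBABBABABBCABBABBABABBCABBABBABABBC ⇒ B·AB·AB·B·AB·AB·B·AB·B·AB·AB·BC·B·AB·AB·B·AB·AB·B·AB·B·AB·AB·BC·B·AB·AB·B·AB·AB·B·AB·B·AB·AB·BC·B·AB·AB·B·AB·AB·B·AB·B·AB·AB·BC
    A ↦ B
    B ↦ AB
    C ↦ BC

A->B, B->AB, C->BC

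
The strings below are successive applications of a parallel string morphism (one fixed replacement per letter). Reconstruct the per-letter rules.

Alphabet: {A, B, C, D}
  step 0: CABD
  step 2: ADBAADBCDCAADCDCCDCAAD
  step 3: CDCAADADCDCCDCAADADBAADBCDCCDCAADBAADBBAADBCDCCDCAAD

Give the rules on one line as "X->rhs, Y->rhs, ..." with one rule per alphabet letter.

A->CDC, B->AD, C->B, D->AAD

  step 2 ⇒ step 3: ADBAADBCDCAADCDCCDCAAD ⇒ CDC·AAD·AD·CDC·CDC·AAD·AD·B·AAD·B·CDC·CDC·AAD·B·AAD·B·B·AAD·B·CDC·CDC·AAD
    A ↦ CDC
    B ↦ AD
    C ↦ B
    D ↦ AAD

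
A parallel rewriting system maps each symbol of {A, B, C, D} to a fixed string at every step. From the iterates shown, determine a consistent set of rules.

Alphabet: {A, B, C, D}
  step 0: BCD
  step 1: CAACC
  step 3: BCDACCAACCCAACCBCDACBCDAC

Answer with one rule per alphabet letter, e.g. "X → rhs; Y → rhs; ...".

  step 0 ⇒ step 1: BCD ⇒ CA·AC·C
    B ↦ CA
    C ↦ AC
    D ↦ C
    A ↦ BCD  (constrained at step 1)

A->BCD, B->CA, C->AC, D->C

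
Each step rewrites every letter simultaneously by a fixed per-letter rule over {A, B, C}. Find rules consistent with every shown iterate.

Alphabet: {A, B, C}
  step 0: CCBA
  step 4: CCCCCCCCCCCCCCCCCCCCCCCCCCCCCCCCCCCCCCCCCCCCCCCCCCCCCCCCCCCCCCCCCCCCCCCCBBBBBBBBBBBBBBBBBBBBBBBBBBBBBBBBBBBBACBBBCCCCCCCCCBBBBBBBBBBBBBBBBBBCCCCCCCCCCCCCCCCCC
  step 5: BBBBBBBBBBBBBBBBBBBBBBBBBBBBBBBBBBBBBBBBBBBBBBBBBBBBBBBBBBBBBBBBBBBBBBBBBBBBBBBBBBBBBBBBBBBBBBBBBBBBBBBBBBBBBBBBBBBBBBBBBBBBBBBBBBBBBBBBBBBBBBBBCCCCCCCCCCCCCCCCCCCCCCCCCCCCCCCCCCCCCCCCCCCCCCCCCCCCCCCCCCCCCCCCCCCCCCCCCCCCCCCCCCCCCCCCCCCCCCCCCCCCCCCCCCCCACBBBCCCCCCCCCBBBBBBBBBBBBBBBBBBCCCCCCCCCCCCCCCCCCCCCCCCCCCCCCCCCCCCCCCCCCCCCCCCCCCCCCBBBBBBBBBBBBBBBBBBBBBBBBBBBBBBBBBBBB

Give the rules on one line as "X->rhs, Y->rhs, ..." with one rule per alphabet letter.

  step 4 ⇒ step 5: CCCCCCCCCCCCCCCCCCCCCCCCCCCCCCCCCCCCCCCCCCCCCCCCCCCCCCCCCCCCCCCCCCCCCCCCBBBBBBBBBBBBBBBBBBBBBBBBBBBBBBBBBBBBACBBBCCCCCCCCCBBBBBBBBBBBBBBBBBBCCCCCCCCCCCCCCCCCC ⇒ BB·BB·BB·BB·BB·BB·BB·BB·BB·BB·BB·BB·BB·BB·BB·BB·BB·BB·BB·BB·BB·BB·BB·BB·BB·BB·BB·BB·BB·BB·BB·BB·BB·BB·BB·BB·BB·BB·BB·BB·BB·BB·BB·BB·BB·BB·BB·BB·BB·BB·BB·BB·BB·BB·BB·BB·BB·BB·BB·BB·BB·BB·BB·BB·BB·BB·BB·BB·BB·BB·BB·BB·CCC·CCC·CCC·CCC·CCC·CCC·CCC·CCC·CCC·CCC·CCC·CCC·CCC·CCC·CCC·CCC·CCC·CCC·CCC·CCC·CCC·CCC·CCC·CCC·CCC·CCC·CCC·CCC·CCC·CCC·CCC·CCC·CCC·CCC·CCC·CCC·ACB·BB·CCC·CCC·CCC·BB·BB·BB·BB·BB·BB·BB·BB·BB·CCC·CCC·CCC·CCC·CCC·CCC·CCC·CCC·CCC·CCC·CCC·CCC·CCC·CCC·CCC·CCC·CCC·CCC·BB·BB·BB·BB·BB·BB·BB·BB·BB·BB·BB·BB·BB·BB·BB·BB·BB·BB
    A ↦ ACB
    B ↦ CCC
    C ↦ BB

A->ACB, B->CCC, C->BB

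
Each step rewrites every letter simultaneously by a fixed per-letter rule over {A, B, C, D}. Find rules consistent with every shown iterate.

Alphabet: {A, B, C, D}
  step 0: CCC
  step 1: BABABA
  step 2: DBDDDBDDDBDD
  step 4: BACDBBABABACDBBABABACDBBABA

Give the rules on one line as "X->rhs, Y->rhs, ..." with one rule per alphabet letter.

  step 1 ⇒ step 2: BABABA ⇒ DB·DD·DB·DD·DB·DD
    A ↦ DD
    B ↦ DB
  step 0 ⇒ step 1: CCC ⇒ BA·BA·BA
    C ↦ BA
    D ↦ C  (constrained at step 2)

A->DD, B->DB, C->BA, D->C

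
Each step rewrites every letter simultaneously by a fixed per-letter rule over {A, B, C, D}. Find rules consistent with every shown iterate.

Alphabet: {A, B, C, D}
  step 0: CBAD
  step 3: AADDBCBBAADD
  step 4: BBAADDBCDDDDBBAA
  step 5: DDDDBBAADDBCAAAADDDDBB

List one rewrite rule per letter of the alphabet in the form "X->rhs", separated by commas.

A->B, B->DD, C->BC, D->A

  step 4 ⇒ step 5: BBAADDBCDDDDBBAA ⇒ DD·DD·B·B·A·A·DD·BC·A·A·A·A·DD·DD·B·B
    A ↦ B
    B ↦ DD
    C ↦ BC
    D ↦ A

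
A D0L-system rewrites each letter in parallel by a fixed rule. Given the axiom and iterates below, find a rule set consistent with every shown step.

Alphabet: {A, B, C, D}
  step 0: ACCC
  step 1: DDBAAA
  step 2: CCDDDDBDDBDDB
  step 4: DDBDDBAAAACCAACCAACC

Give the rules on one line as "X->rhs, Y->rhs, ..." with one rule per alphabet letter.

A->DDB, B->DD, C->A, D->C

  step 1 ⇒ step 2: DDBAAA ⇒ C·C·DD·DDB·DDB·DDB
    A ↦ DDB
    B ↦ DD
    D ↦ C
  step 0 ⇒ step 1: ACCC ⇒ DDB·A·A·A
    C ↦ A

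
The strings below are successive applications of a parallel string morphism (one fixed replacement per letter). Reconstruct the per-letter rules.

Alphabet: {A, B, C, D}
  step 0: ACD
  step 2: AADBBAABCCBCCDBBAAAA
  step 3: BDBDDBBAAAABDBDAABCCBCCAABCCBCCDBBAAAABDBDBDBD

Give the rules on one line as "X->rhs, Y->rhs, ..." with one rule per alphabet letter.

A->BD, B->AA, C->BCC, D->DBB

  step 2 ⇒ step 3: AADBBAABCCBCCDBBAAAA ⇒ BD·BD·DBB·AA·AA·BD·BD·AA·BCC·BCC·AA·BCC·BCC·DBB·AA·AA·BD·BD·BD·BD
    A ↦ BD
    B ↦ AA
    C ↦ BCC
    D ↦ DBB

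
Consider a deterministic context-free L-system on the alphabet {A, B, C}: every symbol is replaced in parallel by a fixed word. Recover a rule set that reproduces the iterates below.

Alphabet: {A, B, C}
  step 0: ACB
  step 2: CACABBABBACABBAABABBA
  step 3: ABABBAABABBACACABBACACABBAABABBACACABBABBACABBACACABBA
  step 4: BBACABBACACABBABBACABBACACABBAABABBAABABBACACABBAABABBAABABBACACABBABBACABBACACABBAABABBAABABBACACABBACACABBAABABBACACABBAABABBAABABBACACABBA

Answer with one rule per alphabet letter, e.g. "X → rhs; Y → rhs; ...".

  step 3 ⇒ step 4: ABABBAABABBACACABBACACABBAABABBACACABBABBACABBACACABBA ⇒ BBA·CA·BBA·CA·CA·BBA·BBA·CA·BBA·CA·CA·BBA·ABA·BBA·ABA·BBA·CA·CA·BBA·ABA·BBA·ABA·BBA·CA·CA·BBA·BBA·CA·BBA·CA·CA·BBA·ABA·BBA·ABA·BBA·CA·CA·BBA·CA·CA·BBA·ABA·BBA·CA·CA·BBA·ABA·BBA·ABA·BBA·CA·CA·BBA
    A ↦ BBA
    B ↦ CA
    C ↦ ABA

A->BBA, B->CA, C->ABA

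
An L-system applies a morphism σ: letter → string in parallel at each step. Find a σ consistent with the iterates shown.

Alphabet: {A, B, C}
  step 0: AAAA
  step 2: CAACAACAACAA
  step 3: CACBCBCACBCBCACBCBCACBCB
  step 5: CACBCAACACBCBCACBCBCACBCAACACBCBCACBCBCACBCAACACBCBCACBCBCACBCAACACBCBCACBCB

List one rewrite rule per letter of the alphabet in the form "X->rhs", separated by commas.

  step 2 ⇒ step 3: CAACAACAACAA ⇒ CA·CB·CB·CA·CB·CB·CA·CB·CB·CA·CB·CB
    A ↦ CB
    C ↦ CA
    B ↦ A  (constrained at step 3)

A->CB, B->A, C->CA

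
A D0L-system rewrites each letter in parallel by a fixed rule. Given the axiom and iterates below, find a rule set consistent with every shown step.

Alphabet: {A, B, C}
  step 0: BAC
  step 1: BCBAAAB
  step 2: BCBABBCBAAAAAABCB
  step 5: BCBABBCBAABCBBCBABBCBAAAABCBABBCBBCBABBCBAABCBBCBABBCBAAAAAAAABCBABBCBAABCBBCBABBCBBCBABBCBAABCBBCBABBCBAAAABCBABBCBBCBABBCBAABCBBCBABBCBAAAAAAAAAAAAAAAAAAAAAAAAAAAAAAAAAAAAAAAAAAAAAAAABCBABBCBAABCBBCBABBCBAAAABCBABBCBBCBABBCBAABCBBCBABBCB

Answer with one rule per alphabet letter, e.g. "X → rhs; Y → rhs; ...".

A->AA, B->BCB, C->AB

  step 1 ⇒ step 2: BCBAAAB ⇒ BCB·AB·BCB·AA·AA·AA·BCB
    A ↦ AA
    B ↦ BCB
    C ↦ AB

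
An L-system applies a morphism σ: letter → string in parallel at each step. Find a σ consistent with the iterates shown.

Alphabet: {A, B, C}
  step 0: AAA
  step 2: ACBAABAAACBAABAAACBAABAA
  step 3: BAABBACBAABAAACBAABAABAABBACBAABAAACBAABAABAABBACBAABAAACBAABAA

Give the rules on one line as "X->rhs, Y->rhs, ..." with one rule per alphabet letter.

A->BAA, B->AC, C->BB

  step 2 ⇒ step 3: ACBAABAAACBAABAAACBAABAA ⇒ BAA·BB·AC·BAA·BAA·AC·BAA·BAA·BAA·BB·AC·BAA·BAA·AC·BAA·BAA·BAA·BB·AC·BAA·BAA·AC·BAA·BAA
    A ↦ BAA
    B ↦ AC
    C ↦ BB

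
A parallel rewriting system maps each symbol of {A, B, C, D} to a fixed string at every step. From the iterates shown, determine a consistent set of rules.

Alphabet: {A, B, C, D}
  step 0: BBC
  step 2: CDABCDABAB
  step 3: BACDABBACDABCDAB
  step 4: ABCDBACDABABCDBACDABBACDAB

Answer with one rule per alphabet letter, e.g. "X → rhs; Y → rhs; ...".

  step 3 ⇒ step 4: BACDABBACDABCDAB ⇒ AB·CD·B·A·CD·AB·AB·CD·B·A·CD·AB·B·A·CD·AB
    A ↦ CD
    B ↦ AB
    C ↦ B
    D ↦ A

A->CD, B->AB, C->B, D->A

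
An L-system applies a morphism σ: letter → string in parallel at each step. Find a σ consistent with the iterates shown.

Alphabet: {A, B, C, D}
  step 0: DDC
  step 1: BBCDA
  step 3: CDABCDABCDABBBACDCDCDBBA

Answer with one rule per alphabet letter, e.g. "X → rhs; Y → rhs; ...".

  step 0 ⇒ step 1: DDC ⇒ B·B·CDA
    C ↦ CDA
    D ↦ B
    A ↦ BBA  (constrained at step 1)
    B ↦ CD  (constrained at step 1)

A->BBA, B->CD, C->CDA, D->B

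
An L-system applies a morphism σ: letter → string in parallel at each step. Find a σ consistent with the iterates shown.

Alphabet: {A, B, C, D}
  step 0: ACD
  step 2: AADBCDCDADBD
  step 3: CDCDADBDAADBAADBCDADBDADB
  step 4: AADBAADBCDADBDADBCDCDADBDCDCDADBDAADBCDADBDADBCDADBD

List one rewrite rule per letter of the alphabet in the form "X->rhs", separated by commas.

A->CD, B->D, C->A, D->ADB

  step 3 ⇒ step 4: CDCDADBDAADBAADBCDADBDADB ⇒ A·ADB·A·ADB·CD·ADB·D·ADB·CD·CD·ADB·D·CD·CD·ADB·D·A·ADB·CD·ADB·D·ADB·CD·ADB·D
    A ↦ CD
    B ↦ D
    C ↦ A
    D ↦ ADB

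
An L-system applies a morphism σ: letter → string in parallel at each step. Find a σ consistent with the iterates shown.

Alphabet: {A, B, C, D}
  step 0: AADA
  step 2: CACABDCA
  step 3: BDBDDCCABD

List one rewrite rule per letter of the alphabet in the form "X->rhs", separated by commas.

  step 2 ⇒ step 3: CACABDCA ⇒ B·D·B·D·DC·CA·B·D
    A ↦ D
    B ↦ DC
    C ↦ B
    D ↦ CA

A->D, B->DC, C->B, D->CA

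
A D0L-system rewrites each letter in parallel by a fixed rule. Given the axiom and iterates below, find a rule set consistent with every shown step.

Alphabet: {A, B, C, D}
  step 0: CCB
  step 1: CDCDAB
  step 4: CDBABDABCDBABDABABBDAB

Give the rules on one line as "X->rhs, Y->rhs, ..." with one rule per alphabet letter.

  step 0 ⇒ step 1: CCB ⇒ CD·CD·AB
    B ↦ AB
    C ↦ CD
    A ↦ D  (constrained at step 1)
    D ↦ B  (constrained at step 1)

A->D, B->AB, C->CD, D->B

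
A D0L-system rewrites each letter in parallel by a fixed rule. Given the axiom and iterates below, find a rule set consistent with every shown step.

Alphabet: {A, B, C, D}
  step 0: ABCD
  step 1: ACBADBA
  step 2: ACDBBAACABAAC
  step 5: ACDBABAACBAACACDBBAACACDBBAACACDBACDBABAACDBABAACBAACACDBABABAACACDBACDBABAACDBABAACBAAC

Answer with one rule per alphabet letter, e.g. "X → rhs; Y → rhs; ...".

  step 1 ⇒ step 2: ACBADBA ⇒ AC·DB·BA·AC·A·BA·AC
    A ↦ AC
    B ↦ BA
    C ↦ DB
    D ↦ A

A->AC, B->BA, C->DB, D->A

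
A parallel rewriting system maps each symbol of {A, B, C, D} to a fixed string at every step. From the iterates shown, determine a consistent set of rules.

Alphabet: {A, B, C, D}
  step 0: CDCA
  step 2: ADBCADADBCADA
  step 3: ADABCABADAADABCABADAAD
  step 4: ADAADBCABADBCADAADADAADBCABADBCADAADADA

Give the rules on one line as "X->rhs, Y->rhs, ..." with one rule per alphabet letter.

  step 3 ⇒ step 4: ADABCABADAADABCABADAAD ⇒ AD·A·AD·BC·AB·AD·BC·AD·A·AD·AD·A·AD·BC·AB·AD·BC·AD·A·AD·AD·A
    A ↦ AD
    B ↦ BC
    C ↦ AB
    D ↦ A

A->AD, B->BC, C->AB, D->A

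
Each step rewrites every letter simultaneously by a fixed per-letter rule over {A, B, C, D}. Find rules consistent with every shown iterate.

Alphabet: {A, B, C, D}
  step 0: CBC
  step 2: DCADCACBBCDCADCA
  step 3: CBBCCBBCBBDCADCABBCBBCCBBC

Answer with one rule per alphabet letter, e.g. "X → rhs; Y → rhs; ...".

  step 2 ⇒ step 3: DCADCACBBCDCADCA ⇒ C·BB·C·C·BB·C·BB·DCA·DCA·BB·C·BB·C·C·BB·C
    A ↦ C
    B ↦ DCA
    C ↦ BB
    D ↦ C

A->C, B->DCA, C->BB, D->C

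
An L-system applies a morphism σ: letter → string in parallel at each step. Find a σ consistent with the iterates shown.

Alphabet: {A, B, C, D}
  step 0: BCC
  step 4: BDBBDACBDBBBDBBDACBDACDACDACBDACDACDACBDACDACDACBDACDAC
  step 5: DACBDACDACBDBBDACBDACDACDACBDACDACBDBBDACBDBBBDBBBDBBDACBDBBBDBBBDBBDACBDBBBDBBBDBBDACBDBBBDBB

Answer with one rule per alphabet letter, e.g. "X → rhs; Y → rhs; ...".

A->D, B->DAC, C->BB, D->B

  step 4 ⇒ step 5: BDBBDACBDBBBDBBDACBDACDACDACBDACDACDACBDACDACDACBDACDAC ⇒ DAC·B·DAC·DAC·B·D·BB·DAC·B·DAC·DAC·DAC·B·DAC·DAC·B·D·BB·DAC·B·D·BB·B·D·BB·B·D·BB·DAC·B·D·BB·B·D·BB·B·D·BB·DAC·B·D·BB·B·D·BB·B·D·BB·DAC·B·D·BB·B·D·BB
    A ↦ D
    B ↦ DAC
    C ↦ BB
    D ↦ B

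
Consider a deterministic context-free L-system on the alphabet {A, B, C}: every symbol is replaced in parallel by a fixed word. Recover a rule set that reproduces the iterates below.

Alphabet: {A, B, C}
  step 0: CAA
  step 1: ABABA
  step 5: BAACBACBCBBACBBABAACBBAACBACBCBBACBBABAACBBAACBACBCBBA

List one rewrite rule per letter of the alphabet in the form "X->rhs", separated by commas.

A->BA, B->CB, C->A

  step 0 ⇒ step 1: CAA ⇒ A·BA·BA
    A ↦ BA
    C ↦ A
    B ↦ CB  (constrained at step 1)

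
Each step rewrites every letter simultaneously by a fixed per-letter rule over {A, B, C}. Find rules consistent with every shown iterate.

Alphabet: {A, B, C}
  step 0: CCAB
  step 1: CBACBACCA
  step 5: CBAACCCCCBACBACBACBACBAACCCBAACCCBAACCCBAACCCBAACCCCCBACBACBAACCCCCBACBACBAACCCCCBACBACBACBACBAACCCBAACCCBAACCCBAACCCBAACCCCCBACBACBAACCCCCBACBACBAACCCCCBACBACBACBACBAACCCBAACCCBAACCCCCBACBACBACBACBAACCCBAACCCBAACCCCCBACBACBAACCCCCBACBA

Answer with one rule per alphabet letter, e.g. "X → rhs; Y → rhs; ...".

A->CC, B->A, C->CBA

  step 0 ⇒ step 1: CCAB ⇒ CBA·CBA·CC·A
    A ↦ CC
    B ↦ A
    C ↦ CBA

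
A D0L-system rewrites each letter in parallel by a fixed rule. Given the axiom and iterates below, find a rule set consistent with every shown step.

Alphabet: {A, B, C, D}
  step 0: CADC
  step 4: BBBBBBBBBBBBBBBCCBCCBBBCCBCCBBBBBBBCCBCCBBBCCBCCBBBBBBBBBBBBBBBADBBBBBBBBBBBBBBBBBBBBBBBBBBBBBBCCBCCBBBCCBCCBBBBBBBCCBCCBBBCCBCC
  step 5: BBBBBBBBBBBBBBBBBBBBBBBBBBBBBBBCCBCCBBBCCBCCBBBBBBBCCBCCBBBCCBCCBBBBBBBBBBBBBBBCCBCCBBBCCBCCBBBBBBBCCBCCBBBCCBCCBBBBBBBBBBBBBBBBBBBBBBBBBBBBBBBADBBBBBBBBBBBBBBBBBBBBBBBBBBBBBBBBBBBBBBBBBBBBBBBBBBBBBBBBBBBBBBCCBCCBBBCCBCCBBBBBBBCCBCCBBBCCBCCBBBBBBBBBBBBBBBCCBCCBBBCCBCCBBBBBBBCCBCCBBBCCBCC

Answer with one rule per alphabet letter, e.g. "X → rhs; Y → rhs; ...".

A->BAD, B->BB, C->BCC, D->B

  step 4 ⇒ step 5: BBBBBBBBBBBBBBBCCBCCBBBCCBCCBBBBBBBCCBCCBBBCCBCCBBBBBBBBBBBBBBBADBBBBBBBBBBBBBBBBBBBBBBBBBBBBBBCCBCCBBBCCBCCBBBBBBBCCBCCBBBCCBCC ⇒ BB·BB·BB·BB·BB·BB·BB·BB·BB·BB·BB·BB·BB·BB·BB·BCC·BCC·BB·BCC·BCC·BB·BB·BB·BCC·BCC·BB·BCC·BCC·BB·BB·BB·BB·BB·BB·BB·BCC·BCC·BB·BCC·BCC·BB·BB·BB·BCC·BCC·BB·BCC·BCC·BB·BB·BB·BB·BB·BB·BB·BB·BB·BB·BB·BB·BB·BB·BB·BAD·B·BB·BB·BB·BB·BB·BB·BB·BB·BB·BB·BB·BB·BB·BB·BB·BB·BB·BB·BB·BB·BB·BB·BB·BB·BB·BB·BB·BB·BB·BB·BCC·BCC·BB·BCC·BCC·BB·BB·BB·BCC·BCC·BB·BCC·BCC·BB·BB·BB·BB·BB·BB·BB·BCC·BCC·BB·BCC·BCC·BB·BB·BB·BCC·BCC·BB·BCC·BCC
    A ↦ BAD
    B ↦ BB
    C ↦ BCC
    D ↦ B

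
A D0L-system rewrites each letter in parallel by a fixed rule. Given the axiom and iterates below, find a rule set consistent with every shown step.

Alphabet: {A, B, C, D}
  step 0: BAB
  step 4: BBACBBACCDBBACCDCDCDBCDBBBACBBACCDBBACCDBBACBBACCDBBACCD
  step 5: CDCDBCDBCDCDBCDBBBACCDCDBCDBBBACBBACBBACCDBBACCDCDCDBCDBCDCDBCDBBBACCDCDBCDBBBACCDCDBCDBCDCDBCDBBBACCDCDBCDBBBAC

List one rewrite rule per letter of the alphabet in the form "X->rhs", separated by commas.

  step 4 ⇒ step 5: BBACBBACCDBBACCDCDCDBCDBBBACBBACCDBBACCDBBACBBACCDBBACCD ⇒ CD·CD·BCD·B·CD·CD·BCD·B·B·BAC·CD·CD·BCD·B·B·BAC·B·BAC·B·BAC·CD·B·BAC·CD·CD·CD·BCD·B·CD·CD·BCD·B·B·BAC·CD·CD·BCD·B·B·BAC·CD·CD·BCD·B·CD·CD·BCD·B·B·BAC·CD·CD·BCD·B·B·BAC
    A ↦ BCD
    B ↦ CD
    C ↦ B
    D ↦ BAC

A->BCD, B->CD, C->B, D->BAC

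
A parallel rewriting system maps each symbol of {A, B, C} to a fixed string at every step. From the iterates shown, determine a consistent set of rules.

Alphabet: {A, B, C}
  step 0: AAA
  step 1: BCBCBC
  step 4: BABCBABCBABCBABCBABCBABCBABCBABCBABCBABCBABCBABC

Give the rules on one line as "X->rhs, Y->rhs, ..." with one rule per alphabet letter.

  step 0 ⇒ step 1: AAA ⇒ BC·BC·BC
    A ↦ BC
    B ↦ BA  (constrained at step 1)
    C ↦ BC  (constrained at step 1)

A->BC, B->BA, C->BC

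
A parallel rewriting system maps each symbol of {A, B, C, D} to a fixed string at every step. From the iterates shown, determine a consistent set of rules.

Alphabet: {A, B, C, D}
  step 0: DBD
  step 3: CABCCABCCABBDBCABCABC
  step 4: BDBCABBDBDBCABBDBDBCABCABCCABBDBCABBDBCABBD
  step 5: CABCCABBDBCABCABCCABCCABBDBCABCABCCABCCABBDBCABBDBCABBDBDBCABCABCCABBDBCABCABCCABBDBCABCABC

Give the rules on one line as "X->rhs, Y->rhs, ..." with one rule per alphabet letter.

  step 4 ⇒ step 5: BDBCABBDBDBCABBDBDBCABCABCCABBDBCABBDBCABBD ⇒ CAB·C·CAB·BD·B·CAB·CAB·C·CAB·C·CAB·BD·B·CAB·CAB·C·CAB·C·CAB·BD·B·CAB·BD·B·CAB·BD·BD·B·CAB·CAB·C·CAB·BD·B·CAB·CAB·C·CAB·BD·B·CAB·CAB·C
    A ↦ B
    B ↦ CAB
    C ↦ BD
    D ↦ C

A->B, B->CAB, C->BD, D->C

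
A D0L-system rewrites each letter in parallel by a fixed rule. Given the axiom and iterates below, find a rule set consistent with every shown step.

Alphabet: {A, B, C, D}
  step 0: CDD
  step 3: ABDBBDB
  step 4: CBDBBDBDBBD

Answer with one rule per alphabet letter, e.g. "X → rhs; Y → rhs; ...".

A->C, B->BD, C->A, D->B

  step 3 ⇒ step 4: ABDBBDB ⇒ C·BD·B·BD·BD·B·BD
    A ↦ C
    B ↦ BD
    D ↦ B
    C ↦ A  (constrained at step 0)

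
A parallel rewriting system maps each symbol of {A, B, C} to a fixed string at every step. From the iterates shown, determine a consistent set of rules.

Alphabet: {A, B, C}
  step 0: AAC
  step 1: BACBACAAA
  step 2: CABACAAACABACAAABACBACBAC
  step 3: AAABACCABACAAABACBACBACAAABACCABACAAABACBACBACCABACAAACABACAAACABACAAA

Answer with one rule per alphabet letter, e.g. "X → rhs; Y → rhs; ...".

A->BAC, B->CA, C->AAA

  step 2 ⇒ step 3: CABACAAACABACAAABACBACBAC ⇒ AAA·BAC·CA·BAC·AAA·BAC·BAC·BAC·AAA·BAC·CA·BAC·AAA·BAC·BAC·BAC·CA·BAC·AAA·CA·BAC·AAA·CA·BAC·AAA
    A ↦ BAC
    B ↦ CA
    C ↦ AAA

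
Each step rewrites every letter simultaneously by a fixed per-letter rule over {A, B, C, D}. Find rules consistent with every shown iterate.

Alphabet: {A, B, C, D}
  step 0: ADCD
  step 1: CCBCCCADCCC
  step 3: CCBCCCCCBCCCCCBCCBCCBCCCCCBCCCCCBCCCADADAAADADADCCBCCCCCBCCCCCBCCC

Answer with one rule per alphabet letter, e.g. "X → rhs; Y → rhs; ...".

A->CCB, B->AA, C->AD, D->CCC

  step 0 ⇒ step 1: ADCD ⇒ CCB·CCC·AD·CCC
    A ↦ CCB
    C ↦ AD
    D ↦ CCC
    B ↦ AA  (constrained at step 1)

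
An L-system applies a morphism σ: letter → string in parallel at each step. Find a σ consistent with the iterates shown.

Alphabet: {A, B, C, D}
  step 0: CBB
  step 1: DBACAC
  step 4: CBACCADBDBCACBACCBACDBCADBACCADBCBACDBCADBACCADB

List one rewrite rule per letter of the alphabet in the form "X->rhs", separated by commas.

A->CA, B->AC, C->DB, D->CB

  step 0 ⇒ step 1: CBB ⇒ DB·AC·AC
    B ↦ AC
    C ↦ DB
    A ↦ CA  (constrained at step 1)
    D ↦ CB  (constrained at step 1)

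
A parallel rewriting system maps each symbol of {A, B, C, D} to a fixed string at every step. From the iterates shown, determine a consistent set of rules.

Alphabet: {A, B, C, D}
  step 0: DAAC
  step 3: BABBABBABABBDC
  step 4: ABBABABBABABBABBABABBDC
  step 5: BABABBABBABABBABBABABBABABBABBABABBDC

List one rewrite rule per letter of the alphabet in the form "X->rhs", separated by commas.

  step 4 ⇒ step 5: ABBABABBABABBABBABABBDC ⇒ B·AB·AB·B·AB·B·AB·AB·B·AB·B·AB·AB·B·AB·AB·B·AB·B·AB·AB·B·DC
    A ↦ B
    B ↦ AB
    C ↦ DC
    D ↦ B

A->B, B->AB, C->DC, D->B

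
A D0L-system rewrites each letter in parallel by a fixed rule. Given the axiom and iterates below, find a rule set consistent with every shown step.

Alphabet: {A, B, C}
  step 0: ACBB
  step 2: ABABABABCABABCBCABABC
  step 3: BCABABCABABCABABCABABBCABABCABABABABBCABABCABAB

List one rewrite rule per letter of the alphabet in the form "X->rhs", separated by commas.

  step 2 ⇒ step 3: ABABABABCABABCBCABABC ⇒ BC·ABA·BC·ABA·BC·ABA·BC·ABA·B·BC·ABA·BC·ABA·B·ABA·B·BC·ABA·BC·ABA·B
    A ↦ BC
    B ↦ ABA
    C ↦ B

A->BC, B->ABA, C->B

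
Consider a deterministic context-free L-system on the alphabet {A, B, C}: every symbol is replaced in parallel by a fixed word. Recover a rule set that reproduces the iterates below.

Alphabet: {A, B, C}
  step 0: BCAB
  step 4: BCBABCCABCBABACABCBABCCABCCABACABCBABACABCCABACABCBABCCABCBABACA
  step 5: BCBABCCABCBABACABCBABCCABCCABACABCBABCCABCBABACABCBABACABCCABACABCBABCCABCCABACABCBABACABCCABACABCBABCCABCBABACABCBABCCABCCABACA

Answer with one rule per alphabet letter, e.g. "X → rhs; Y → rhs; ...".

  step 4 ⇒ step 5: BCBABCCABCBABACABCBABCCABCCABACABCBABACABCCABACABCBABCCABCBABACA ⇒ BC·BA·BC·CA·BC·BA·BA·CA·BC·BA·BC·CA·BC·CA·BA·CA·BC·BA·BC·CA·BC·BA·BA·CA·BC·BA·BA·CA·BC·CA·BA·CA·BC·BA·BC·CA·BC·CA·BA·CA·BC·BA·BA·CA·BC·CA·BA·CA·BC·BA·BC·CA·BC·BA·BA·CA·BC·BA·BC·CA·BC·CA·BA·CA
    A ↦ CA
    B ↦ BC
    C ↦ BA

A->CA, B->BC, C->BA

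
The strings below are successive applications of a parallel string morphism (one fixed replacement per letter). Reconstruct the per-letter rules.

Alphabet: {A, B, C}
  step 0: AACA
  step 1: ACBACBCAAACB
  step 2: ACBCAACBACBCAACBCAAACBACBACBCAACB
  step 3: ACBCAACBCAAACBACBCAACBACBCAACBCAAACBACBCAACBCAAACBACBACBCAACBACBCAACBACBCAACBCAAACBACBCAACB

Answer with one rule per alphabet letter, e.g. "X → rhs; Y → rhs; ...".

  step 2 ⇒ step 3: ACBCAACBACBCAACBCAAACBACBACBCAACB ⇒ ACB·CAA·CB·CAA·ACB·ACB·CAA·CB·ACB·CAA·CB·CAA·ACB·ACB·CAA·CB·CAA·ACB·ACB·ACB·CAA·CB·ACB·CAA·CB·ACB·CAA·CB·CAA·ACB·ACB·CAA·CB
    A ↦ ACB
    B ↦ CB
    C ↦ CAA

A->ACB, B->CB, C->CAA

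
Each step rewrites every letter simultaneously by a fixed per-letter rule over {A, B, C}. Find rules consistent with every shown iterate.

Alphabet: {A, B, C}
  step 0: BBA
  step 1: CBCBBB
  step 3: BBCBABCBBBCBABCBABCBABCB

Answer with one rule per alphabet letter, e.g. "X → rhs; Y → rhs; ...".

  step 0 ⇒ step 1: BBA ⇒ CB·CB·BB
    A ↦ BB
    B ↦ CB
    C ↦ AB  (constrained at step 1)

A->BB, B->CB, C->AB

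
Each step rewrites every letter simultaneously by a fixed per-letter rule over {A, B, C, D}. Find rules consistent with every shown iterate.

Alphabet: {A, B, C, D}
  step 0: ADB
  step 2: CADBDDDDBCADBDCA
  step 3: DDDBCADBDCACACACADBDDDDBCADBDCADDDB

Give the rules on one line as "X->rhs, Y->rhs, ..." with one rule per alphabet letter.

A->DB, B->DBD, C->DD, D->CA

  step 2 ⇒ step 3: CADBDDDDBCADBDCA ⇒ DD·DB·CA·DBD·CA·CA·CA·CA·DBD·DD·DB·CA·DBD·CA·DD·DB
    A ↦ DB
    B ↦ DBD
    C ↦ DD
    D ↦ CA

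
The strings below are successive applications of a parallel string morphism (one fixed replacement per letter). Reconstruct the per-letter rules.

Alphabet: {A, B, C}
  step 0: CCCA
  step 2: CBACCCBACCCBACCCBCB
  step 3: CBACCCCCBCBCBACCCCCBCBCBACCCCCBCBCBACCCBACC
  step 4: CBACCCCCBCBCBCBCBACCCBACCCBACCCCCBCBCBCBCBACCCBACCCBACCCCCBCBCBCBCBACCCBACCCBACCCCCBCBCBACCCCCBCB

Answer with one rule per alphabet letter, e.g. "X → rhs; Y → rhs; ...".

A->CC, B->ACC, C->CB

  step 3 ⇒ step 4: CBACCCCCBCBCBACCCCCBCBCBACCCCCBCBCBACCCBACC ⇒ CB·ACC·CC·CB·CB·CB·CB·CB·ACC·CB·ACC·CB·ACC·CC·CB·CB·CB·CB·CB·ACC·CB·ACC·CB·ACC·CC·CB·CB·CB·CB·CB·ACC·CB·ACC·CB·ACC·CC·CB·CB·CB·ACC·CC·CB·CB
    A ↦ CC
    B ↦ ACC
    C ↦ CB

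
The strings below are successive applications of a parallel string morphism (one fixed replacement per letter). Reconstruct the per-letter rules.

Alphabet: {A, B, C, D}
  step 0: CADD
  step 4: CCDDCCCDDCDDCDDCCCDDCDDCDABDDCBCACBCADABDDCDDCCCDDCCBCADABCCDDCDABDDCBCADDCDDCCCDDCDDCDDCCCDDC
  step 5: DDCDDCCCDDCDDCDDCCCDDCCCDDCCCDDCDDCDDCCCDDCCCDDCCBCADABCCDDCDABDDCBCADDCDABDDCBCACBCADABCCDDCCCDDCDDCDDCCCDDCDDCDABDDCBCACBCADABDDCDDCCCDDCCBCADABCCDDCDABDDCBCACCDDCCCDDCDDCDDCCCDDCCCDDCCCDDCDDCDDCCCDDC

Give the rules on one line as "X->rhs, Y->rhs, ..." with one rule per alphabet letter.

  step 4 ⇒ step 5: CCDDCCCDDCDDCDDCCCDDCDDCDABDDCBCACBCADABDDCDDCCCDDCCBCADABCCDDCDABDDCBCADDCDDCCCDDCDDCDDCCCDDC ⇒ DDC·DDC·C·C·DDC·DDC·DDC·C·C·DDC·C·C·DDC·C·C·DDC·DDC·DDC·C·C·DDC·C·C·DDC·C·BCA·DAB·C·C·DDC·DAB·DDC·BCA·DDC·DAB·DDC·BCA·C·BCA·DAB·C·C·DDC·C·C·DDC·DDC·DDC·C·C·DDC·DDC·DAB·DDC·BCA·C·BCA·DAB·DDC·DDC·C·C·DDC·C·BCA·DAB·C·C·DDC·DAB·DDC·BCA·C·C·DDC·C·C·DDC·DDC·DDC·C·C·DDC·C·C·DDC·C·C·DDC·DDC·DDC·C·C·DDC
    A ↦ BCA
    B ↦ DAB
    C ↦ DDC
    D ↦ C

A->BCA, B->DAB, C->DDC, D->C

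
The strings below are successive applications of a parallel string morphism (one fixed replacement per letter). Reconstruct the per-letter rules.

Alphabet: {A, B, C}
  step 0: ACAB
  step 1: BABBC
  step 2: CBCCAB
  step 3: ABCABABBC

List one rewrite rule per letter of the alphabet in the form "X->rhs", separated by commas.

A->B, B->C, C->AB

  step 2 ⇒ step 3: CBCCAB ⇒ AB·C·AB·AB·B·C
    A ↦ B
    B ↦ C
    C ↦ AB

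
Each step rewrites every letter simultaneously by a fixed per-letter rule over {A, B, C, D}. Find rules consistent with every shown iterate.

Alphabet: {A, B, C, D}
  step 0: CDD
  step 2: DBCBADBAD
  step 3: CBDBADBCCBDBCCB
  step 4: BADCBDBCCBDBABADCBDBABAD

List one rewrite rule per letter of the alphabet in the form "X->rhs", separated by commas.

  step 3 ⇒ step 4: CBDBADBCCBDBCCB ⇒ BA·D·CB·D·BC·CB·D·BA·BA·D·CB·D·BA·BA·D
    A ↦ BC
    B ↦ D
    C ↦ BA
    D ↦ CB

A->BC, B->D, C->BA, D->CB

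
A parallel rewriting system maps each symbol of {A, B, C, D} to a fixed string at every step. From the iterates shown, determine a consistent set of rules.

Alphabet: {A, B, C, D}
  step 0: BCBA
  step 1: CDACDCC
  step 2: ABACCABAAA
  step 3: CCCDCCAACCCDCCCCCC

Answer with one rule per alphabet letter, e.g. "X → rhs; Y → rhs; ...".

A->CC, B->CD, C->A, D->BA

  step 2 ⇒ step 3: ABACCABAAA ⇒ CC·CD·CC·A·A·CC·CD·CC·CC·CC
    A ↦ CC
    B ↦ CD
    C ↦ A
  step 1 ⇒ step 2: CDACDCC ⇒ A·BA·CC·A·BA·A·A
    D ↦ BA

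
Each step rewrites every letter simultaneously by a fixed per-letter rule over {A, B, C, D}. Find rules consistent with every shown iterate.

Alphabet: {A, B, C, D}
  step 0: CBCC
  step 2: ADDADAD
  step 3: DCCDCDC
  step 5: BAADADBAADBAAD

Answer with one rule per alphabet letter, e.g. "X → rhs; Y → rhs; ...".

  step 2 ⇒ step 3: ADDADAD ⇒ D·C·C·D·C·D·C
    A ↦ D
    D ↦ C
    B ↦ A  (constrained at step 0)
    C ↦ BA  (constrained at step 0)

A->D, B->A, C->BA, D->C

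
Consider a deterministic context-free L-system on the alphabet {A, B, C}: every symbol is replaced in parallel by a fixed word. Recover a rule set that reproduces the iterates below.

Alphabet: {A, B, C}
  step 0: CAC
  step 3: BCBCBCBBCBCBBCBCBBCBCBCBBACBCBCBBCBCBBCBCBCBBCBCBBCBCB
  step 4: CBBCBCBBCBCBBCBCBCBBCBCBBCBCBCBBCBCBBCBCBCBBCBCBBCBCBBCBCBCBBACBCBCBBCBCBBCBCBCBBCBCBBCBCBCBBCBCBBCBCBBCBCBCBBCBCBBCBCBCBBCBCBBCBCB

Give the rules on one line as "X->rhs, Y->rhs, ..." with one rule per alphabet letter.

  step 3 ⇒ step 4: BCBCBCBBCBCBBCBCBBCBCBCBBACBCBCBBCBCBBCBCBCBBCBCBBCBCB ⇒ CB·BCB·CB·BCB·CB·BCB·CB·CB·BCB·CB·BCB·CB·CB·BCB·CB·BCB·CB·CB·BCB·CB·BCB·CB·BCB·CB·CB·BAC·BCB·CB·BCB·CB·BCB·CB·CB·BCB·CB·BCB·CB·CB·BCB·CB·BCB·CB·BCB·CB·CB·BCB·CB·BCB·CB·CB·BCB·CB·BCB·CB
    A ↦ BAC
    B ↦ CB
    C ↦ BCB

A->BAC, B->CB, C->BCB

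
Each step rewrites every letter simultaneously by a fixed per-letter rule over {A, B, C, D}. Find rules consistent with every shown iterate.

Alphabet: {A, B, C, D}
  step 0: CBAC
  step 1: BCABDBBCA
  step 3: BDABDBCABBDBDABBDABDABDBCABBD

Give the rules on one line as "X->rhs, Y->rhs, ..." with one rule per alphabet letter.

  step 0 ⇒ step 1: CBAC ⇒ BCA·BD·B·BCA
    A ↦ B
    B ↦ BD
    C ↦ BCA
    D ↦ A  (constrained at step 1)

A->B, B->BD, C->BCA, D->A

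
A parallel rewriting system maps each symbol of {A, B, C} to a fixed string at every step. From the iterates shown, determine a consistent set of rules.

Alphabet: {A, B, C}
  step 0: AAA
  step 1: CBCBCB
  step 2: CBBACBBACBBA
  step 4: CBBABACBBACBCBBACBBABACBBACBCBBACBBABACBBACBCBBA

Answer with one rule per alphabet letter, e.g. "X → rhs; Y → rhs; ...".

A->CB, B->BA, C->CB

  step 1 ⇒ step 2: CBCBCB ⇒ CB·BA·CB·BA·CB·BA
    B ↦ BA
    C ↦ CB
  step 0 ⇒ step 1: AAA ⇒ CB·CB·CB
    A ↦ CB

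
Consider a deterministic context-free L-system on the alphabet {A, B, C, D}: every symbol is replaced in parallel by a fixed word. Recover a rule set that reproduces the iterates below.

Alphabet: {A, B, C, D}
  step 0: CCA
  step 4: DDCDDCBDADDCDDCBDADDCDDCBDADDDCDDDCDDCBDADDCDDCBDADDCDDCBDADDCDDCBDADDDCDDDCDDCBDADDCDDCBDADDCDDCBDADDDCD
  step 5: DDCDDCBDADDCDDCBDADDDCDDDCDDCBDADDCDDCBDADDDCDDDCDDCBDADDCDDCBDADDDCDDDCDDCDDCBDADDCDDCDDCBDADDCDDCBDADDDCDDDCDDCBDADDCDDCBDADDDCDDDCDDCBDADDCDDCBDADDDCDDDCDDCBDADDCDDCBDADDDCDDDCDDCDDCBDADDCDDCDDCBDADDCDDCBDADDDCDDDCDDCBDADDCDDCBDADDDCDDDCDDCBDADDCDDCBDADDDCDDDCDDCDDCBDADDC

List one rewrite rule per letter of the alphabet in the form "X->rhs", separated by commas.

  step 4 ⇒ step 5: DDCDDCBDADDCDDCBDADDCDDCBDADDDCDDDCDDCBDADDCDDCBDADDCDDCBDADDCDDCBDADDDCDDDCDDCBDADDCDDCBDADDCDDCBDADDDCD ⇒ DDC·DDC·BDA·DDC·DDC·BDA·D·DDC·D·DDC·DDC·BDA·DDC·DDC·BDA·D·DDC·D·DDC·DDC·BDA·DDC·DDC·BDA·D·DDC·D·DDC·DDC·DDC·BDA·DDC·DDC·DDC·BDA·DDC·DDC·BDA·D·DDC·D·DDC·DDC·BDA·DDC·DDC·BDA·D·DDC·D·DDC·DDC·BDA·DDC·DDC·BDA·D·DDC·D·DDC·DDC·BDA·DDC·DDC·BDA·D·DDC·D·DDC·DDC·DDC·BDA·DDC·DDC·DDC·BDA·DDC·DDC·BDA·D·DDC·D·DDC·DDC·BDA·DDC·DDC·BDA·D·DDC·D·DDC·DDC·BDA·DDC·DDC·BDA·D·DDC·D·DDC·DDC·DDC·BDA·DDC
    A ↦ D
    B ↦ D
    C ↦ BDA
    D ↦ DDC

A->D, B->D, C->BDA, D->DDC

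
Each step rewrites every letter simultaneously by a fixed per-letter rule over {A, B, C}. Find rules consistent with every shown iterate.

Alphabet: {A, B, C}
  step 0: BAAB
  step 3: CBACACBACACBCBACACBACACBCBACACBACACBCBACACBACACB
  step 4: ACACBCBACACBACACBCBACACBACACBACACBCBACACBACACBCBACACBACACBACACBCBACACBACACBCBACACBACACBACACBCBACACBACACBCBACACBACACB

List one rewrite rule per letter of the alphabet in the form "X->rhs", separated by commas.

A->CB, B->CB, C->ACA

  step 3 ⇒ step 4: CBACACBACACBCBACACBACACBCBACACBACACBCBACACBACACB ⇒ ACA·CB·CB·ACA·CB·ACA·CB·CB·ACA·CB·ACA·CB·ACA·CB·CB·ACA·CB·ACA·CB·CB·ACA·CB·ACA·CB·ACA·CB·CB·ACA·CB·ACA·CB·CB·ACA·CB·ACA·CB·ACA·CB·CB·ACA·CB·ACA·CB·CB·ACA·CB·ACA·CB
    A ↦ CB
    B ↦ CB
    C ↦ ACA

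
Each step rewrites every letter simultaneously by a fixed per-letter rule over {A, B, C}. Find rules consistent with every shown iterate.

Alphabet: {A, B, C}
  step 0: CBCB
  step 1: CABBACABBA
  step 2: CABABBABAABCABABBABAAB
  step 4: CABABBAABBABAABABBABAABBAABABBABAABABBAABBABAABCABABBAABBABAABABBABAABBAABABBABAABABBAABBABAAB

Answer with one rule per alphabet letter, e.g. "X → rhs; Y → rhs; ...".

A->AB, B->BA, C->CAB

  step 1 ⇒ step 2: CABBACABBA ⇒ CAB·AB·BA·BA·AB·CAB·AB·BA·BA·AB
    A ↦ AB
    B ↦ BA
    C ↦ CAB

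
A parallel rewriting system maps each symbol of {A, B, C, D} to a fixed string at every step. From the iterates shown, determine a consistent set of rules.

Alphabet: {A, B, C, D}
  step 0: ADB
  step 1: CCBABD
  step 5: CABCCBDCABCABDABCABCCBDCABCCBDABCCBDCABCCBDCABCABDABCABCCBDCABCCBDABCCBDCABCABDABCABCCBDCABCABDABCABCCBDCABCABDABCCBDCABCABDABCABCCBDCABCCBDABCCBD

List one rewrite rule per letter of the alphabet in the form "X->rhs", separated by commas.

  step 0 ⇒ step 1: ADB ⇒ CCB·AB·D
    A ↦ CCB
    B ↦ D
    D ↦ AB
    C ↦ CAB  (constrained at step 1)

A->CCB, B->D, C->CAB, D->AB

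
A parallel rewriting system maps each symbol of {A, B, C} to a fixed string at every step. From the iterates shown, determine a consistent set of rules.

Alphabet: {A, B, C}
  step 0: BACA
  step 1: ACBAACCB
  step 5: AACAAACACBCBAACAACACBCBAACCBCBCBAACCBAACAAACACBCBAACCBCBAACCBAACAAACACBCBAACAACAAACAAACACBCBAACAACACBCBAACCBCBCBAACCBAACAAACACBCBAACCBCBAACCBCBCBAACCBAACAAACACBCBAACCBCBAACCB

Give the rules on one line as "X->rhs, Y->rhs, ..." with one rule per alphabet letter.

A->CB, B->A, C->AAC

  step 0 ⇒ step 1: BACA ⇒ A·CB·AAC·CB
    A ↦ CB
    B ↦ A
    C ↦ AAC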